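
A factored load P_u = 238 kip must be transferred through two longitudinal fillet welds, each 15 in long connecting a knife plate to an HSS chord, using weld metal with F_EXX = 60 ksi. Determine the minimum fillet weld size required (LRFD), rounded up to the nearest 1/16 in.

Total weld length L = 30 in.
Required throat t_e = P_u / (φ × 0.6 F_EXX × L) = 238 / (0.75 × 0.6 × 60 × 30) = 0.2938 in.
Required leg w = t_e / 0.707 = 0.4156 in → use 7/16 in.

w = 7/16 in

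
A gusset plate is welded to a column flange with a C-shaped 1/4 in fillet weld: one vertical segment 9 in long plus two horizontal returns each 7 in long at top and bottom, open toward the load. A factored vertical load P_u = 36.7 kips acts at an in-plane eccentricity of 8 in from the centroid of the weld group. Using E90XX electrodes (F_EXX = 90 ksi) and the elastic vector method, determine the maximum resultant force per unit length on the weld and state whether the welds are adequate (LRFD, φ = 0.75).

Total weld length L_w = 23 in. Treat welds as unit-width lines.
Centroid: x̄ = 2×7×3.5 / 23 = 2.13 in from the vertical weld.
Polar moment about centroid: J = I_x + I_y = [9³/12 + 2×7×4.5²] + [9×2.13² + 2(7³/12 + 7×1.37²)] = 468.5 in³.
Direct shear f_v = P/L_w = 36.7 / 23 = 1.596 kip/in (vertical).
Torsion M = P·e = 36.7 × 8 = 293.6 kip·in.
Critical point at (x, y) = (4.87, 4.5) from centroid. f_tx = M·y/J = 2.82 kip/in; f_ty = M·x/J = 3.051 kip/in.
Resultant f_max = √[f_tx² + (f_v + f_ty)²] = √[2.82² + (1.596 + 3.051)²] = 5.436 kip/in.
Capacity per unit length: φr_n = 0.75 × 0.6 × 90 × (0.707 × 0.25) = 7.158 kip/in.
5.436 ≤ 7.158 → adequate.

f_max ≈ 5.44 kip/in; adequate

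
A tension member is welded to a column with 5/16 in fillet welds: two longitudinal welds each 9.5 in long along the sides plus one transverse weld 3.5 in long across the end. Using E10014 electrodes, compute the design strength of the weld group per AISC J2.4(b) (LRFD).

φR_n ≈ 224 kips

E100XX → F_EXX = 100 ksi.
t_e = 0.707 × 0.3125 = 0.2209 in.
R_nwl = 0.6 × 100 × 0.2209 × 19 = 251.9 kips (longitudinal, 2 welds).
R_nwt = 0.6 × 100 × 0.2209 × 3.5 = 46.4 kips (transverse, base value).
(i) R_nwl + R_nwt = 298.3 kips; (ii) 0.85 R_nwl + 1.5 R_nwt = 283.7 kips.
R_n = max = 298.3 kips [governs: (i)]; φR_n = 223.7 kips.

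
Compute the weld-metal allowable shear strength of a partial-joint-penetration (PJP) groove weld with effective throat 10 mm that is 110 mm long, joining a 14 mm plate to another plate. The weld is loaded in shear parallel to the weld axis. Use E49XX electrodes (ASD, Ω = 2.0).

E49XX → F_EXX = 490 MPa.
Effective throat (given) t_e = 10 mm.
A_we = 10 × 110 = 1100 mm².
F_nw = 0.6 F_EXX = 294 MPa.
R_n/Ω = (294 × 1100) / 2.0 × 10⁻³ = 161.7 kN.

R_n/Ω ≈ 162 kN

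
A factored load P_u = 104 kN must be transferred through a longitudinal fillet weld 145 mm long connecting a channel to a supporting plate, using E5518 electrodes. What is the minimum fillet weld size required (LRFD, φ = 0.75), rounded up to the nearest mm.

E55XX → F_EXX = 550 MPa.
Total weld length L = 145 mm.
Required throat t_e = P_u / (φ × 0.6 F_EXX × L) = 104 / (0.75 × 0.6 × 550 × 145 × 10⁻³) = 2.898 mm.
Required leg w = t_e / 0.707 = 4.099 mm → use 5 mm.

w = 5 mm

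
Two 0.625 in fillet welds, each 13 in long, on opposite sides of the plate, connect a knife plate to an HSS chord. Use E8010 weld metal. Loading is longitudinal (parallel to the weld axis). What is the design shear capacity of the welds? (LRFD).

E80XX → F_EXX = 80 ksi.
Effective throat t_e = 0.707 × 0.625 = 0.4419 in.
Total length L = 26 in; A_we = 0.4419 × 26 = 11.49 in².
F_nw = 0.6 F_EXX = 0.6 × 80 = 48 ksi.
φR_n = 0.75 × 48 × 11.49 = 413.6 kips.

φR_n ≈ 414 kips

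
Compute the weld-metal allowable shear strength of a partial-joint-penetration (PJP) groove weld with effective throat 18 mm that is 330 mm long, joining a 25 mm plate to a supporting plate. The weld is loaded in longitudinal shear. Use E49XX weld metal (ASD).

E49XX → F_EXX = 490 MPa.
Effective throat (given) t_e = 18 mm.
A_we = 18 × 330 = 5940 mm².
F_nw = 0.6 F_EXX = 294 MPa.
R_n/Ω = (294 × 5940) / 2.0 × 10⁻³ = 873.2 kN.

R_n/Ω ≈ 873 kN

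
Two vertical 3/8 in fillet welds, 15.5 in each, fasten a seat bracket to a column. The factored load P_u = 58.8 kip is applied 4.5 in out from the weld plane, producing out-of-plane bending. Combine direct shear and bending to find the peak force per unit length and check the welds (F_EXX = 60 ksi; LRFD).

L_w = 2 × 15.5 = 31 in; section modulus (unit throat) S = 2 × L²/6 = 80.08 in².
Direct shear f_v = P/L_w = 58.8/31 = 1.897 kip/in.
Moment M = P × e = 58.8 × 4.5 = 264.6 kip·in; bending f_b = M/S = 3.304 kip/in.
f_max = √(f_v² + f_b²) = √(1.897² + 3.304²) = 3.81 kip/in.
φr_n = 0.75 × 0.6 × 60 × (0.707 × 0.375) = 7.158 kip/in → adequate.

f_max ≈ 3.81 kip/in; adequate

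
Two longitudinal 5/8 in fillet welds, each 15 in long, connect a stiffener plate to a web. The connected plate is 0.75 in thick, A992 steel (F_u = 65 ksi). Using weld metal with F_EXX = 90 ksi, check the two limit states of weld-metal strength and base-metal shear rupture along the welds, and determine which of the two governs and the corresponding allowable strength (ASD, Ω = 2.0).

R_n/Ω ≈ 358 kips (weld metal governs)

t_e = 0.707 × 0.625 = 0.4419 in; L = 30 in.
Weld metal: R_n/Ω = (1/2.0) × 0.6 × 90 × 0.4419 × 30 = 357.9 kips.
Base metal (shear rupture): R_n/Ω = (1/2.0) × 0.6 × 65 × 0.75 × 30 = 438.8 kips.
Governing: weld metal.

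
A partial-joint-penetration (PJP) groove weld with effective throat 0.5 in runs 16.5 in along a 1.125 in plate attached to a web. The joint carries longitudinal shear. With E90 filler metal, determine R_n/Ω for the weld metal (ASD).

R_n/Ω ≈ 223 kips

E90XX → F_EXX = 90 ksi.
Effective throat (given) t_e = 0.5 in.
A_we = 0.5 × 16.5 = 8.25 in².
F_nw = 0.6 F_EXX = 54 ksi.
R_n/Ω = (54 × 8.25) / 2.0 = 222.8 kips.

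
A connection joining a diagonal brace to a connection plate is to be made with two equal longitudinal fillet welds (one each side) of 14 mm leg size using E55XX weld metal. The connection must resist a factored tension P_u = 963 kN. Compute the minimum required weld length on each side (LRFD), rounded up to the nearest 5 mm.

E55XX → F_EXX = 550 MPa.
Throat t_e = 0.707 × 14 = 9.898 mm.
φr_n = 0.75 × 0.6 × 550 × 9.898 × 10⁻³ = 2.45 kN/mm.
L_req = P_u / φr_n = 963 / 2.45 = 393.1 mm total.
Per side: 393.1 / 2 = 196.6 mm.
Round up → use L = 200 mm on each side.

L = 200 mm on each side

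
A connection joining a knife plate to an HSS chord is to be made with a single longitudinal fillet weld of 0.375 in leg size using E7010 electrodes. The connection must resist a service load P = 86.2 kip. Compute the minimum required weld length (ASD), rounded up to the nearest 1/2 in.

E70XX → F_EXX = 70 ksi.
Throat t_e = 0.707 × 0.375 = 0.2651 in.
r_n/Ω = (0.6 × 70 × 0.2651) / 2.0 = 5.568 kip/in.
L_req = P / (r_n/Ω) = 86.2 / 5.568 = 15.48 in total.
Round up → use L = 15.5 in.

L = 15.5 in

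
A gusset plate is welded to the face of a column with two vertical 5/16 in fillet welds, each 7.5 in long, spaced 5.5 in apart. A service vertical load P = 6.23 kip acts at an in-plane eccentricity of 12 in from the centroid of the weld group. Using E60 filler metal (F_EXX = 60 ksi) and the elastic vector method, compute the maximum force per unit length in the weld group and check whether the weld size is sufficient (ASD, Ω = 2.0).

f_max ≈ 2.16 kip/in; adequate

Total weld length L_w = 15 in. Treat welds as unit-width lines.
Polar moment about centroid: J = 2[d³/12 + d(b/2)²] = 2[7.5³/12 + 7.5×2.75²] = 183.8 in³.
Direct shear f_v = P/L_w = 6.23 / 15 = 0.4153 kip/in (vertical).
Torsion M = P·e = 6.23 × 12 = 74.76 kip·in.
Critical point at (x, y) = (2.75, 3.75) from centroid. f_tx = M·y/J = 1.526 kip/in; f_ty = M·x/J = 1.119 kip/in.
Resultant f_max = √[f_tx² + (f_v + f_ty)²] = √[1.526² + (0.4153 + 1.119)²] = 2.164 kip/in.
Capacity per unit length: r_n/Ω = (1/2.0) × 0.6 × 60 × (0.707 × 0.3125) = 3.977 kip/in.
2.164 ≤ 3.977 → adequate.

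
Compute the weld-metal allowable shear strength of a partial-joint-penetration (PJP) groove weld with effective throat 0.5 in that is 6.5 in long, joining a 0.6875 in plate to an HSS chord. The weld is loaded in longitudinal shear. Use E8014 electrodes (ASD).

R_n/Ω ≈ 78 kips

E80XX → F_EXX = 80 ksi.
Effective throat (given) t_e = 0.5 in.
A_we = 0.5 × 6.5 = 3.25 in².
F_nw = 0.6 F_EXX = 48 ksi.
R_n/Ω = (48 × 3.25) / 2.0 = 78 kips.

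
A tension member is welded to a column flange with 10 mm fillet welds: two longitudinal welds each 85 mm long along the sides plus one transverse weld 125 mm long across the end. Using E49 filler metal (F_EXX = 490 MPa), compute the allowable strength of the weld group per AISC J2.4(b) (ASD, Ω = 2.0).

R_n/Ω ≈ 345 kN

t_e = 0.707 × 10 = 7.07 mm.
R_nwl = 0.6 × 490 × 7.07 × 170 × 10⁻³ = 353.4 kN (longitudinal, 2 welds).
R_nwt = 0.6 × 490 × 7.07 × 125 × 10⁻³ = 259.8 kN (transverse, base value).
(i) R_nwl + R_nwt = 613.2 kN; (ii) 0.85 R_nwl + 1.5 R_nwt = 690.1 kN.
R_n = max = 690.1 kN [governs: (ii)]; R_n/Ω = 345 kN.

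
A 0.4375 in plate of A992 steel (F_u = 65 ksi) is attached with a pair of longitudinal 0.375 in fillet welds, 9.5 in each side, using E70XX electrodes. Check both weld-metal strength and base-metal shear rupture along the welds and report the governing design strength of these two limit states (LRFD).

φR_n ≈ 159 kip (weld metal governs)

E70XX → F_EXX = 70 ksi.
t_e = 0.707 × 0.375 = 0.2651 in; L = 19 in.
Weld metal: φR_n = 0.75 × 0.6 × 70 × 0.2651 × 19 = 158.7 kip.
Base metal (shear rupture): φR_n = 0.75 × 0.6 × 65 × 0.4375 × 19 = 243.1 kip.
Governing: weld metal.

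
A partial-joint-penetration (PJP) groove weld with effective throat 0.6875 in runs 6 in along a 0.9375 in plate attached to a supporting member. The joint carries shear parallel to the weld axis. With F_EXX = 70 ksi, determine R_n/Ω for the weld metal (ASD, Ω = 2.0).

R_n/Ω ≈ 86.6 kips

Effective throat (given) t_e = 0.6875 in.
A_we = 0.6875 × 6 = 4.125 in².
F_nw = 0.6 F_EXX = 42 ksi.
R_n/Ω = (42 × 4.125) / 2.0 = 86.62 kips.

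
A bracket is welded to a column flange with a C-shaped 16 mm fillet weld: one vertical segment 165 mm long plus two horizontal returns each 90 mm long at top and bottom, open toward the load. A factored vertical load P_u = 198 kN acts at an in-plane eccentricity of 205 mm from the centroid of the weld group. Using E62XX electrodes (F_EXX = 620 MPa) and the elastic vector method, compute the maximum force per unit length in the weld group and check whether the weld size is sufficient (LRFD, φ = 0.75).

f_max ≈ 2670 N/mm; adequate

Total weld length L_w = 345 mm. Treat welds as unit-width lines.
Centroid: x̄ = 2×90×45 / 345 = 23.48 mm from the vertical weld.
Polar moment about centroid: J = I_x + I_y = [165³/12 + 2×90×82.5²] + [165×23.48² + 2(90³/12 + 90×21.52²)] = 1895000 mm³.
Direct shear f_v = P/L_w = 198×10³ / 345 = 573.9 N/mm (vertical).
Torsion M = P·e = 198×10³ × 205 = 40590000 N·mm.
Critical point at (x, y) = (66.52, 82.5) from centroid. f_tx = M·y/J = 1767 N/mm; f_ty = M·x/J = 1425 N/mm.
Resultant f_max = √[f_tx² + (f_v + f_ty)²] = √[1767² + (573.9 + 1425)²] = 2668 N/mm.
Capacity per unit length: φr_n = 0.75 × 0.6 × 620 × (0.707 × 16) = 3156 N/mm.
2668 ≤ 3156 → adequate.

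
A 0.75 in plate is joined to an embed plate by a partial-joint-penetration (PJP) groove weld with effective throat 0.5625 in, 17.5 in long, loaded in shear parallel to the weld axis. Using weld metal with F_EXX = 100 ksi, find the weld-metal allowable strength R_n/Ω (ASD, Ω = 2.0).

Effective throat (given) t_e = 0.5625 in.
A_we = 0.5625 × 17.5 = 9.844 in².
F_nw = 0.6 F_EXX = 60 ksi.
R_n/Ω = (60 × 9.844) / 2.0 = 295.3 kips.

R_n/Ω ≈ 295 kips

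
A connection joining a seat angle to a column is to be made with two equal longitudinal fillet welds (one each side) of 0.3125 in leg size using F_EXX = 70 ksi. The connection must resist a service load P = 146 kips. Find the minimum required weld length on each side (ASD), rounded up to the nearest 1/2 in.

Throat t_e = 0.707 × 0.3125 = 0.2209 in.
r_n/Ω = (0.6 × 70 × 0.2209) / 2.0 = 4.64 kip/in.
L_req = P / (r_n/Ω) = 146 / 4.64 = 31.47 in total.
Per side: 31.47 / 2 = 15.73 in.
Round up → use L = 16 in on each side.

L = 16 in on each side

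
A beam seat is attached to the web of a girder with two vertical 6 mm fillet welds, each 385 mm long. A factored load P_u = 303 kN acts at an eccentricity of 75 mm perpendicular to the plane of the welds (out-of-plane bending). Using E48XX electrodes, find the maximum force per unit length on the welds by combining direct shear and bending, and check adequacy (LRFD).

f_max ≈ 605 N/mm; adequate

E48XX → F_EXX = 480 MPa.
L_w = 2 × 385 = 770 mm; section modulus (unit throat) S = 2 × L²/6 = 49410 mm².
Direct shear f_v = P/L_w = 303×10³/770 = 393.5 N/mm.
Moment M = P × e = 303×10³ × 75 = 22725000 N·mm; bending f_b = M/S = 459.9 N/mm.
f_max = √(f_v² + f_b²) = √(393.5² + 459.9²) = 605.3 N/mm.
φr_n = 0.75 × 0.6 × 480 × (0.707 × 6) = 916.3 N/mm → adequate.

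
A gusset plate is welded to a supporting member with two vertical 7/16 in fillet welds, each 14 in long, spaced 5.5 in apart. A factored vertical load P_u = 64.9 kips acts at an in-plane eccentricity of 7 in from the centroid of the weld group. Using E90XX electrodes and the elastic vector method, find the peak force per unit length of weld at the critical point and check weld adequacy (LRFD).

f_max ≈ 6.33 kip/in; adequate

E90XX → F_EXX = 90 ksi.
Total weld length L_w = 28 in. Treat welds as unit-width lines.
Polar moment about centroid: J = 2[d³/12 + d(b/2)²] = 2[14³/12 + 14×2.75²] = 669.1 in³.
Direct shear f_v = P/L_w = 64.9 / 28 = 2.318 kip/in (vertical).
Torsion M = P·e = 64.9 × 7 = 454.3 kip·in.
Critical point at (x, y) = (2.75, 7) from centroid. f_tx = M·y/J = 4.753 kip/in; f_ty = M·x/J = 1.867 kip/in.
Resultant f_max = √[f_tx² + (f_v + f_ty)²] = √[4.753² + (2.318 + 1.867)²] = 6.333 kip/in.
Capacity per unit length: φr_n = 0.75 × 0.6 × 90 × (0.707 × 0.4375) = 12.53 kip/in.
6.333 ≤ 12.53 → adequate.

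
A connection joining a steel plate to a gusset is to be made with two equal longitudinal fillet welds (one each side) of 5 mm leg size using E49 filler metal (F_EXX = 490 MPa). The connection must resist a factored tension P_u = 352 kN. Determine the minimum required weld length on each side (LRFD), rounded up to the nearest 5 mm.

Throat t_e = 0.707 × 5 = 3.535 mm.
φr_n = 0.75 × 0.6 × 490 × 3.535 × 10⁻³ = 0.7795 kN/mm.
L_req = P_u / φr_n = 352 / 0.7795 = 451.6 mm total.
Per side: 451.6 / 2 = 225.8 mm.
Round up → use L = 230 mm on each side.

L = 230 mm on each side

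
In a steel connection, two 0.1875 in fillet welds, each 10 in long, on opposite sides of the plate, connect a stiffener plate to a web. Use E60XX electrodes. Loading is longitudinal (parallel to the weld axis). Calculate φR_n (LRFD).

φR_n ≈ 71.6 kip

E60XX → F_EXX = 60 ksi.
Effective throat t_e = 0.707 × 0.1875 = 0.1326 in.
Total length L = 20 in; A_we = 0.1326 × 20 = 2.651 in².
F_nw = 0.6 F_EXX = 0.6 × 60 = 36 ksi.
φR_n = 0.75 × 36 × 2.651 = 71.58 kip.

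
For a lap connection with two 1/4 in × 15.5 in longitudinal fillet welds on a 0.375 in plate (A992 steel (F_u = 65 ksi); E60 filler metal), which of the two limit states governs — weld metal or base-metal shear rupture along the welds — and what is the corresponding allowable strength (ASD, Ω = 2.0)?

E60XX → F_EXX = 60 ksi.
t_e = 0.707 × 0.25 = 0.1767 in; L = 31 in.
Weld metal: R_n/Ω = (1/2.0) × 0.6 × 60 × 0.1767 × 31 = 98.63 kip.
Base metal (shear rupture): R_n/Ω = (1/2.0) × 0.6 × 65 × 0.375 × 31 = 226.7 kip.
Governing: weld metal.

R_n/Ω ≈ 98.6 kip (weld metal governs)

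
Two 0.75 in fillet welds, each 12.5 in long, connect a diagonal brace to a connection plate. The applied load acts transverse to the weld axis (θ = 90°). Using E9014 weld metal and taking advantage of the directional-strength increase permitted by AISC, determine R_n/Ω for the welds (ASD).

E90XX → F_EXX = 90 ksi.
t_e = 0.707 × 0.75 = 0.5302 in; A_we = 0.5302 × 25 = 13.26 in².
Directional factor: 1.0 + 0.5 sin^1.5(90°) = 1.5.
F_nw = 0.6 × 90 × 1.5 = 81 ksi.
R_n/Ω = (81 × 13.26) / 2.0 = 536.9 kips.

R_n/Ω ≈ 537 kips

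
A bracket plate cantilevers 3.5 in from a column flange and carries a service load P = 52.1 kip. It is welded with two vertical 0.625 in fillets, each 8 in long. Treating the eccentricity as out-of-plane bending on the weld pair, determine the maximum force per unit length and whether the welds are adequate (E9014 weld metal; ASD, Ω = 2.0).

f_max ≈ 9.15 kip/in; adequate

E90XX → F_EXX = 90 ksi.
L_w = 2 × 8 = 16 in; section modulus (unit throat) S = 2 × L²/6 = 21.33 in².
Direct shear f_v = P/L_w = 52.1/16 = 3.256 kip/in.
Moment M = P × e = 52.1 × 3.5 = 182.35 kip·in; bending f_b = M/S = 8.548 kip/in.
f_max = √(f_v² + f_b²) = √(3.256² + 8.548²) = 9.147 kip/in.
r_n/Ω = (1/2.0) × 0.6 × 90 × (0.707 × 0.625) = 11.93 kip/in → adequate.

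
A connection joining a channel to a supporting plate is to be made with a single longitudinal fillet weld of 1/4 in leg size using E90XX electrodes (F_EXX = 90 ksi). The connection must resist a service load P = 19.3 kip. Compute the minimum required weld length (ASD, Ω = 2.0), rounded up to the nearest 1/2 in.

Throat t_e = 0.707 × 0.25 = 0.1767 in.
r_n/Ω = (0.6 × 90 × 0.1767) / 2.0 = 4.772 kip/in.
L_req = P / (r_n/Ω) = 19.3 / 4.772 = 4.044 in total.
Round up → use L = 4.5 in.

L = 4.5 in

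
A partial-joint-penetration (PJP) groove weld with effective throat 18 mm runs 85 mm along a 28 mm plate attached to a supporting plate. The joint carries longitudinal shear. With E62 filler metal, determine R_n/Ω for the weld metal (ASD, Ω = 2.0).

R_n/Ω ≈ 285 kN

E62XX → F_EXX = 620 MPa.
Effective throat (given) t_e = 18 mm.
A_we = 18 × 85 = 1530 mm².
F_nw = 0.6 F_EXX = 372 MPa.
R_n/Ω = (372 × 1530) / 2.0 × 10⁻³ = 284.6 kN.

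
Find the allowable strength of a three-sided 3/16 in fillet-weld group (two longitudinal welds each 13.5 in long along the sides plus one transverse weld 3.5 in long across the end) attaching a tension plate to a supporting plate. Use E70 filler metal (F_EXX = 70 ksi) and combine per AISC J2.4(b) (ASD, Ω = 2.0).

R_n/Ω ≈ 84.9 kip

t_e = 0.707 × 0.1875 = 0.1326 in.
R_nwl = 0.6 × 70 × 0.1326 × 27 = 150.3 kip (longitudinal, 2 welds).
R_nwt = 0.6 × 70 × 0.1326 × 3.5 = 19.49 kip (transverse, base value).
(i) R_nwl + R_nwt = 169.8 kip; (ii) 0.85 R_nwl + 1.5 R_nwt = 157 kip.
R_n = max = 169.8 kip [governs: (i)]; R_n/Ω = 84.91 kip.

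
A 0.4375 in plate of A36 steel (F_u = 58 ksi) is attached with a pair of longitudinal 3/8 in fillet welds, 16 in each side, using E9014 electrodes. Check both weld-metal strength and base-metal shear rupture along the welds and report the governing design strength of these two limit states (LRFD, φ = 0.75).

E90XX → F_EXX = 90 ksi.
t_e = 0.707 × 0.375 = 0.2651 in; L = 32 in.
Weld metal: φR_n = 0.75 × 0.6 × 90 × 0.2651 × 32 = 343.6 kip.
Base metal (shear rupture): φR_n = 0.75 × 0.6 × 58 × 0.4375 × 32 = 365.4 kip.
Governing: weld metal.

φR_n ≈ 344 kip (weld metal governs)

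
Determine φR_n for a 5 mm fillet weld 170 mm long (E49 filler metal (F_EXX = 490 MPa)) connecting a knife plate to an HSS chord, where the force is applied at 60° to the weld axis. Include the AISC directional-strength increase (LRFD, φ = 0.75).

φR_n ≈ 186 kN

t_e = 0.707 × 5 = 3.535 mm; A_we = 3.535 × 170 = 600.9 mm².
Directional factor: 1.0 + 0.5 sin^1.5(60°) = 1.403.
F_nw = 0.6 × 490 × 1.403 = 412.5 MPa.
φR_n = 0.75 × 412.5 × 600.9 × 10⁻³ = 185.9 kN.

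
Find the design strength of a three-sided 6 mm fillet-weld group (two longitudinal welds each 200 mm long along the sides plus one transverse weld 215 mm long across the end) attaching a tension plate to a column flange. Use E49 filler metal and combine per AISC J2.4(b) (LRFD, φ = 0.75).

φR_n ≈ 620 kN

E49XX → F_EXX = 490 MPa.
t_e = 0.707 × 6 = 4.242 mm.
R_nwl = 0.6 × 490 × 4.242 × 400 × 10⁻³ = 498.9 kN (longitudinal, 2 welds).
R_nwt = 0.6 × 490 × 4.242 × 215 × 10⁻³ = 268.1 kN (transverse, base value).
(i) R_nwl + R_nwt = 767 kN; (ii) 0.85 R_nwl + 1.5 R_nwt = 826.2 kN.
R_n = max = 826.2 kN [governs: (ii)]; φR_n = 619.7 kN.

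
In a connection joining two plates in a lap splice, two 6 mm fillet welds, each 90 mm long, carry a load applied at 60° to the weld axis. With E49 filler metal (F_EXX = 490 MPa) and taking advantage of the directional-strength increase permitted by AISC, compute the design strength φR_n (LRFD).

φR_n ≈ 236 kN

t_e = 0.707 × 6 = 4.242 mm; A_we = 4.242 × 180 = 763.6 mm².
Directional factor: 1.0 + 0.5 sin^1.5(60°) = 1.403.
F_nw = 0.6 × 490 × 1.403 = 412.5 MPa.
φR_n = 0.75 × 412.5 × 763.6 × 10⁻³ = 236.2 kN.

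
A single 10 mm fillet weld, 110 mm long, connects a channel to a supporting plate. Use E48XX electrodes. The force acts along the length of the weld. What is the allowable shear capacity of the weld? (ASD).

R_n/Ω ≈ 112 kN

E48XX → F_EXX = 480 MPa.
Effective throat t_e = 0.707 × 10 = 7.07 mm.
Total length L = 110 mm; A_we = 7.07 × 110 = 777.7 mm².
F_nw = 0.6 F_EXX = 0.6 × 480 = 288 MPa.
R_n = 288 × 777.7 × 10⁻³ = 224 kN; R_n/Ω = 224/2.0 = 112 kN.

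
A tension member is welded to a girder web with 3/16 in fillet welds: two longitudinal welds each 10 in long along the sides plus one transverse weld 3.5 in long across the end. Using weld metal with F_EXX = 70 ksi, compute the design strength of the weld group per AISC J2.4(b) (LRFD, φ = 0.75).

φR_n ≈ 98.1 kip

t_e = 0.707 × 0.1875 = 0.1326 in.
R_nwl = 0.6 × 70 × 0.1326 × 20 = 111.4 kip (longitudinal, 2 welds).
R_nwt = 0.6 × 70 × 0.1326 × 3.5 = 19.49 kip (transverse, base value).
(i) R_nwl + R_nwt = 130.8 kip; (ii) 0.85 R_nwl + 1.5 R_nwt = 123.9 kip.
R_n = max = 130.8 kip [governs: (i)]; φR_n = 98.13 kip.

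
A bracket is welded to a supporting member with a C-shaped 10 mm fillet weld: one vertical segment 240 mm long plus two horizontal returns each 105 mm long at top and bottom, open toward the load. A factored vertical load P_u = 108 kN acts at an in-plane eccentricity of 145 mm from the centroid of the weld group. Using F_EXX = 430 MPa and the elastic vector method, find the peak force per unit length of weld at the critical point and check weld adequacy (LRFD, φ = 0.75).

f_max ≈ 649 N/mm; adequate

Total weld length L_w = 450 mm. Treat welds as unit-width lines.
Centroid: x̄ = 2×105×52.5 / 450 = 24.5 mm from the vertical weld.
Polar moment about centroid: J = I_x + I_y = [240³/12 + 2×105×120²] + [240×24.5² + 2(105³/12 + 105×28²)] = 4678000 mm³.
Direct shear f_v = P/L_w = 108×10³ / 450 = 240 N/mm (vertical).
Torsion M = P·e = 108×10³ × 145 = 15660000 N·mm.
Critical point at (x, y) = (80.5, 120) from centroid. f_tx = M·y/J = 401.7 N/mm; f_ty = M·x/J = 269.5 N/mm.
Resultant f_max = √[f_tx² + (f_v + f_ty)²] = √[401.7² + (240 + 269.5)²] = 648.8 N/mm.
Capacity per unit length: φr_n = 0.75 × 0.6 × 430 × (0.707 × 10) = 1368 N/mm.
648.8 ≤ 1368 → adequate.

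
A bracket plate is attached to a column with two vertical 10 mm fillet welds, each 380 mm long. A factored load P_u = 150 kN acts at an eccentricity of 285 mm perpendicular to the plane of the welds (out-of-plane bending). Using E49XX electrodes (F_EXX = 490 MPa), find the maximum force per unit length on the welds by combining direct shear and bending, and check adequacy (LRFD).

f_max ≈ 910 N/mm; adequate

L_w = 2 × 380 = 760 mm; section modulus (unit throat) S = 2 × L²/6 = 48130 mm².
Direct shear f_v = P/L_w = 150×10³/760 = 197.4 N/mm.
Moment M = P × e = 150×10³ × 285 = 42750000 N·mm; bending f_b = M/S = 888.2 N/mm.
f_max = √(f_v² + f_b²) = √(197.4² + 888.2²) = 909.8 N/mm.
φr_n = 0.75 × 0.6 × 490 × (0.707 × 10) = 1559 N/mm → adequate.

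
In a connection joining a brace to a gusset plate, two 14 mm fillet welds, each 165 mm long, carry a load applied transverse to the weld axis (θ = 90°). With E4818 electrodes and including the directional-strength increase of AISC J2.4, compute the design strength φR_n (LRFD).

E48XX → F_EXX = 480 MPa.
t_e = 0.707 × 14 = 9.898 mm; A_we = 9.898 × 330 = 3266 mm².
Directional factor: 1.0 + 0.5 sin^1.5(90°) = 1.5.
F_nw = 0.6 × 480 × 1.5 = 432 MPa.
φR_n = 0.75 × 432 × 3266 × 10⁻³ = 1058 kN.

φR_n ≈ 1060 kN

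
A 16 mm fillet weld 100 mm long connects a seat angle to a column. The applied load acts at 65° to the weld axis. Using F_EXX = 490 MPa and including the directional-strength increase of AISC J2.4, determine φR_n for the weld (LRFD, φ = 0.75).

t_e = 0.707 × 16 = 11.31 mm; A_we = 11.31 × 100 = 1131 mm².
Directional factor: 1.0 + 0.5 sin^1.5(65°) = 1.431.
F_nw = 0.6 × 490 × 1.431 = 420.8 MPa.
φR_n = 0.75 × 420.8 × 1131 × 10⁻³ = 357 kN.

φR_n ≈ 357 kN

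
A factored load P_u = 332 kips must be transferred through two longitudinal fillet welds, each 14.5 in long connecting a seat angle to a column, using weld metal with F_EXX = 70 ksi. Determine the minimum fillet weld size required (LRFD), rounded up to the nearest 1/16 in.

w = 9/16 in

Total weld length L = 29 in.
Required throat t_e = P_u / (φ × 0.6 F_EXX × L) = 332 / (0.75 × 0.6 × 70 × 29) = 0.3634 in.
Required leg w = t_e / 0.707 = 0.5141 in → use 9/16 in.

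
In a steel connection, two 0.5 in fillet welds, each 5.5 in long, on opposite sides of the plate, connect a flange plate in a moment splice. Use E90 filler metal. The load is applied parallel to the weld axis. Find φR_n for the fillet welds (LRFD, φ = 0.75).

φR_n ≈ 157 kip

E90XX → F_EXX = 90 ksi.
Effective throat t_e = 0.707 × 0.5 = 0.3535 in.
Total length L = 11 in; A_we = 0.3535 × 11 = 3.888 in².
F_nw = 0.6 F_EXX = 0.6 × 90 = 54 ksi.
φR_n = 0.75 × 54 × 3.888 = 157.5 kip.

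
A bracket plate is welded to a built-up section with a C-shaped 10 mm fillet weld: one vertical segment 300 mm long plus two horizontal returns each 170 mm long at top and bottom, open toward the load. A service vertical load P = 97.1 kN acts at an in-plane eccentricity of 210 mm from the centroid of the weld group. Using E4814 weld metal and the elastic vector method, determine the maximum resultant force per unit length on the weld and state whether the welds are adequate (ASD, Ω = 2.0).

f_max ≈ 448 N/mm; adequate

E48XX → F_EXX = 480 MPa.
Total weld length L_w = 640 mm. Treat welds as unit-width lines.
Centroid: x̄ = 2×170×85 / 640 = 45.16 mm from the vertical weld.
Polar moment about centroid: J = I_x + I_y = [300³/12 + 2×170×150²] + [300×45.16² + 2(170³/12 + 170×39.84²)] = 11870000 mm³.
Direct shear f_v = P/L_w = 97.1×10³ / 640 = 151.7 N/mm (vertical).
Torsion M = P·e = 97.1×10³ × 210 = 20391000 N·mm.
Critical point at (x, y) = (124.8, 150) from centroid. f_tx = M·y/J = 257.7 N/mm; f_ty = M·x/J = 214.5 N/mm.
Resultant f_max = √[f_tx² + (f_v + f_ty)²] = √[257.7² + (151.7 + 214.5)²] = 447.8 N/mm.
Capacity per unit length: r_n/Ω = (1/2.0) × 0.6 × 480 × (0.707 × 10) = 1018 N/mm.
447.8 ≤ 1018 → adequate.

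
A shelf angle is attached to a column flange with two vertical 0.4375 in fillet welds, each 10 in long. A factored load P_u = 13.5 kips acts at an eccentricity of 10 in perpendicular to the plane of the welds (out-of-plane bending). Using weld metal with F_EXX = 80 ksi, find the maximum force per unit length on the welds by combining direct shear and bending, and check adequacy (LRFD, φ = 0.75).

f_max ≈ 4.11 kip/in; adequate

L_w = 2 × 10 = 20 in; section modulus (unit throat) S = 2 × L²/6 = 33.33 in².
Direct shear f_v = P/L_w = 13.5/20 = 0.675 kip/in.
Moment M = P × e = 13.5 × 10 = 135 kip·in; bending f_b = M/S = 4.05 kip/in.
f_max = √(f_v² + f_b²) = √(0.675² + 4.05²) = 4.106 kip/in.
φr_n = 0.75 × 0.6 × 80 × (0.707 × 0.4375) = 11.14 kip/in → adequate.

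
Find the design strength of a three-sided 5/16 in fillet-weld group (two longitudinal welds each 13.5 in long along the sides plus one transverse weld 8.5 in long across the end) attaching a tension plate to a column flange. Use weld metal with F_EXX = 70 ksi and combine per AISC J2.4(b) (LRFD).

t_e = 0.707 × 0.3125 = 0.2209 in.
R_nwl = 0.6 × 70 × 0.2209 × 27 = 250.5 kips (longitudinal, 2 welds).
R_nwt = 0.6 × 70 × 0.2209 × 8.5 = 78.87 kips (transverse, base value).
(i) R_nwl + R_nwt = 329.4 kips; (ii) 0.85 R_nwl + 1.5 R_nwt = 331.3 kips.
R_n = max = 331.3 kips [governs: (ii)]; φR_n = 248.5 kips.

φR_n ≈ 248 kips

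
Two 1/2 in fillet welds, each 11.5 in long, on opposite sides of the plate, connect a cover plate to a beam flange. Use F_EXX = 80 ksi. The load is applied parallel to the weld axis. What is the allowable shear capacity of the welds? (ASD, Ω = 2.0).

Effective throat t_e = 0.707 × 0.5 = 0.3535 in.
Total length L = 23 in; A_we = 0.3535 × 23 = 8.13 in².
F_nw = 0.6 F_EXX = 0.6 × 80 = 48 ksi.
R_n = 48 × 8.13 = 390.3 kips; R_n/Ω = 390.3/2.0 = 195.1 kips.

R_n/Ω ≈ 195 kips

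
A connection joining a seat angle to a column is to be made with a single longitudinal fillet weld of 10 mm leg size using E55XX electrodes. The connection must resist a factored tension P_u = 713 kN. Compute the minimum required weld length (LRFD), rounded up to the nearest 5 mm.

L = 410 mm

E55XX → F_EXX = 550 MPa.
Throat t_e = 0.707 × 10 = 7.07 mm.
φr_n = 0.75 × 0.6 × 550 × 7.07 × 10⁻³ = 1.75 kN/mm.
L_req = P_u / φr_n = 713 / 1.75 = 407.5 mm total.
Round up → use L = 410 mm.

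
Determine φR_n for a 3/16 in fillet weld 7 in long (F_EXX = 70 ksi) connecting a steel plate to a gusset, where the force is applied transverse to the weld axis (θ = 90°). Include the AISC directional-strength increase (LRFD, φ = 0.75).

φR_n ≈ 43.8 kip

t_e = 0.707 × 0.1875 = 0.1326 in; A_we = 0.1326 × 7 = 0.9279 in².
Directional factor: 1.0 + 0.5 sin^1.5(90°) = 1.5.
F_nw = 0.6 × 70 × 1.5 = 63 ksi.
φR_n = 0.75 × 63 × 0.9279 = 43.85 kip.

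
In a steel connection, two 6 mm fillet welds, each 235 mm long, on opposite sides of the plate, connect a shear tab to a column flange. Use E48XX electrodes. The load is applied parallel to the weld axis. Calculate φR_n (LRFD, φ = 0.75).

E48XX → F_EXX = 480 MPa.
Effective throat t_e = 0.707 × 6 = 4.242 mm.
Total length L = 470 mm; A_we = 4.242 × 470 = 1994 mm².
F_nw = 0.6 F_EXX = 0.6 × 480 = 288 MPa.
φR_n = 0.75 × 288 × 1994 × 10⁻³ = 430.6 kN.

φR_n ≈ 431 kN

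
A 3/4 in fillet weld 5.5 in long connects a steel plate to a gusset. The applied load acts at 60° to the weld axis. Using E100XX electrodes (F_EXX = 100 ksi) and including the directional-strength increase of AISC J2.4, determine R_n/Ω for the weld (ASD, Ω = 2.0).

t_e = 0.707 × 0.75 = 0.5302 in; A_we = 0.5302 × 5.5 = 2.916 in².
Directional factor: 1.0 + 0.5 sin^1.5(60°) = 1.403.
F_nw = 0.6 × 100 × 1.403 = 84.18 ksi.
R_n/Ω = (84.18 × 2.916) / 2.0 = 122.7 kip.

R_n/Ω ≈ 123 kip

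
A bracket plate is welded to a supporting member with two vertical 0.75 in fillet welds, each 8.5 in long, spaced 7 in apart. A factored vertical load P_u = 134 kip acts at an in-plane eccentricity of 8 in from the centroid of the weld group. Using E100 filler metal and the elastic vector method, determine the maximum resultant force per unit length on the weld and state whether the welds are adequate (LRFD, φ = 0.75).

E100XX → F_EXX = 100 ksi.
Total weld length L_w = 17 in. Treat welds as unit-width lines.
Polar moment about centroid: J = 2[d³/12 + d(b/2)²] = 2[8.5³/12 + 8.5×3.5²] = 310.6 in³.
Direct shear f_v = P/L_w = 134 / 17 = 7.882 kip/in (vertical).
Torsion M = P·e = 134 × 8 = 1072 kip·in.
Critical point at (x, y) = (3.5, 4.25) from centroid. f_tx = M·y/J = 14.67 kip/in; f_ty = M·x/J = 12.08 kip/in.
Resultant f_max = √[f_tx² + (f_v + f_ty)²] = √[14.67² + (7.882 + 12.08)²] = 24.77 kip/in.
Capacity per unit length: φr_n = 0.75 × 0.6 × 100 × (0.707 × 0.75) = 23.86 kip/in.
24.77 > 23.86 → NOT adequate.

f_max ≈ 24.8 kip/in; NOT adequate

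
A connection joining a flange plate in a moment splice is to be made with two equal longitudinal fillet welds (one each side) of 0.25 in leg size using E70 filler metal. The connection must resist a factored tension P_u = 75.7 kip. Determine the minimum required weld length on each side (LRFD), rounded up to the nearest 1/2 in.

L = 7 in on each side

E70XX → F_EXX = 70 ksi.
Throat t_e = 0.707 × 0.25 = 0.1767 in.
φr_n = 0.75 × 0.6 × 70 × 0.1767 = 5.568 kip/in.
L_req = P_u / φr_n = 75.7 / 5.568 = 13.6 in total.
Per side: 13.6 / 2 = 6.798 in.
Round up → use L = 7 in on each side.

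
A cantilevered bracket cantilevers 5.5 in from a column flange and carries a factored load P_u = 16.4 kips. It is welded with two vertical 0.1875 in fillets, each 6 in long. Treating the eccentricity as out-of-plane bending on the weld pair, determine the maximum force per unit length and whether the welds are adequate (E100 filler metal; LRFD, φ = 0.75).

f_max ≈ 7.64 kip/in; NOT adequate

E100XX → F_EXX = 100 ksi.
L_w = 2 × 6 = 12 in; section modulus (unit throat) S = 2 × L²/6 = 12 in².
Direct shear f_v = P/L_w = 16.4/12 = 1.367 kip/in.
Moment M = P × e = 16.4 × 5.5 = 90.2 kip·in; bending f_b = M/S = 7.517 kip/in.
f_max = √(f_v² + f_b²) = √(1.367² + 7.517²) = 7.64 kip/in.
φr_n = 0.75 × 0.6 × 100 × (0.707 × 0.1875) = 5.965 kip/in → NOT adequate.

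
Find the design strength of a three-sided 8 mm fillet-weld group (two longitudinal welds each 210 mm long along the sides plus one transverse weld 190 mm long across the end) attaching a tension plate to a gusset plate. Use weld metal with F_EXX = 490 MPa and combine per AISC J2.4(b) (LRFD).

t_e = 0.707 × 8 = 5.656 mm.
R_nwl = 0.6 × 490 × 5.656 × 420 × 10⁻³ = 698.4 kN (longitudinal, 2 welds).
R_nwt = 0.6 × 490 × 5.656 × 190 × 10⁻³ = 315.9 kN (transverse, base value).
(i) R_nwl + R_nwt = 1014 kN; (ii) 0.85 R_nwl + 1.5 R_nwt = 1068 kN.
R_n = max = 1068 kN [governs: (ii)]; φR_n = 800.7 kN.

φR_n ≈ 801 kN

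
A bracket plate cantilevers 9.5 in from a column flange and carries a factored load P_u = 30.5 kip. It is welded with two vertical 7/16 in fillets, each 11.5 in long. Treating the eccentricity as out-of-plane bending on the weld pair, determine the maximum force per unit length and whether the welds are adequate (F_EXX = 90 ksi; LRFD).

f_max ≈ 6.71 kip/in; adequate

L_w = 2 × 11.5 = 23 in; section modulus (unit throat) S = 2 × L²/6 = 44.08 in².
Direct shear f_v = P/L_w = 30.5/23 = 1.326 kip/in.
Moment M = P × e = 30.5 × 9.5 = 289.75 kip·in; bending f_b = M/S = 6.573 kip/in.
f_max = √(f_v² + f_b²) = √(1.326² + 6.573²) = 6.705 kip/in.
φr_n = 0.75 × 0.6 × 90 × (0.707 × 0.4375) = 12.53 kip/in → adequate.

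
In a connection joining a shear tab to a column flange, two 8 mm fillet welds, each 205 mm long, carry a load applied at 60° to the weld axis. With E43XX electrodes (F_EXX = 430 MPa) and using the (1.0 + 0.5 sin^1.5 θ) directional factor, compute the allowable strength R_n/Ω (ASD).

t_e = 0.707 × 8 = 5.656 mm; A_we = 5.656 × 410 = 2319 mm².
Directional factor: 1.0 + 0.5 sin^1.5(60°) = 1.403.
F_nw = 0.6 × 430 × 1.403 = 362 MPa.
R_n/Ω = (362 × 2319) / 2.0 × 10⁻³ = 419.7 kN.

R_n/Ω ≈ 420 kN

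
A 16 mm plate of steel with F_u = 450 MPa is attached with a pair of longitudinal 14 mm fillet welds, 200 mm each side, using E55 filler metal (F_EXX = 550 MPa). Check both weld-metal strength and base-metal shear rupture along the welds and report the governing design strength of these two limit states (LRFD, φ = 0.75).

t_e = 0.707 × 14 = 9.898 mm; L = 400 mm.
Weld metal: φR_n = 0.75 × 0.6 × 550 × 9.898 × 400 × 10⁻³ = 979.9 kN.
Base metal (shear rupture): φR_n = 0.75 × 0.6 × 450 × 16 × 400 × 10⁻³ = 1296 kN.
Governing: weld metal.

φR_n ≈ 980 kN (weld metal governs)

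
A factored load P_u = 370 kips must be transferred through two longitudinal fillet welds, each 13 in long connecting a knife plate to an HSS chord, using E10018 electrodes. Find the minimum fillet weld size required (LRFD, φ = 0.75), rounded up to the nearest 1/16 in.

w = 1/2 in

E100XX → F_EXX = 100 ksi.
Total weld length L = 26 in.
Required throat t_e = P_u / (φ × 0.6 F_EXX × L) = 370 / (0.75 × 0.6 × 100 × 26) = 0.3162 in.
Required leg w = t_e / 0.707 = 0.4473 in → use 1/2 in.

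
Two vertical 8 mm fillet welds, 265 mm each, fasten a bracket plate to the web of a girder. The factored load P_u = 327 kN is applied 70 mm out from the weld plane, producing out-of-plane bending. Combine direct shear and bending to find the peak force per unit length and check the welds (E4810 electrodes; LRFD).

E48XX → F_EXX = 480 MPa.
L_w = 2 × 265 = 530 mm; section modulus (unit throat) S = 2 × L²/6 = 23410 mm².
Direct shear f_v = P/L_w = 327×10³/530 = 617 N/mm.
Moment M = P × e = 327×10³ × 70 = 22890000 N·mm; bending f_b = M/S = 977.9 N/mm.
f_max = √(f_v² + f_b²) = √(617² + 977.9²) = 1156 N/mm.
φr_n = 0.75 × 0.6 × 480 × (0.707 × 8) = 1222 N/mm → adequate.

f_max ≈ 1160 N/mm; adequate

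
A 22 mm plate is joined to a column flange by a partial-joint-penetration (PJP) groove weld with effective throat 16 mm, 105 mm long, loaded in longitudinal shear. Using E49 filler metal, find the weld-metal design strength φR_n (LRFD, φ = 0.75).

E49XX → F_EXX = 490 MPa.
Effective throat (given) t_e = 16 mm.
A_we = 16 × 105 = 1680 mm².
F_nw = 0.6 F_EXX = 294 MPa.
φR_n = 0.75 × 294 × 1680 × 10⁻³ = 370.4 kN.

φR_n ≈ 370 kN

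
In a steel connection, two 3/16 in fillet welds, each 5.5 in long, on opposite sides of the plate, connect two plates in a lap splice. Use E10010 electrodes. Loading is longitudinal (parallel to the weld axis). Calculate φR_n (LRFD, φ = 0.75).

E100XX → F_EXX = 100 ksi.
Effective throat t_e = 0.707 × 0.1875 = 0.1326 in.
Total length L = 11 in; A_we = 0.1326 × 11 = 1.458 in².
F_nw = 0.6 F_EXX = 0.6 × 100 = 60 ksi.
φR_n = 0.75 × 60 × 1.458 = 65.62 kip.

φR_n ≈ 65.6 kip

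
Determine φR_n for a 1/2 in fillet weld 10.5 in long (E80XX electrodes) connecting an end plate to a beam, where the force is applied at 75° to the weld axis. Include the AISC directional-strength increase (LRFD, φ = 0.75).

E80XX → F_EXX = 80 ksi.
t_e = 0.707 × 0.5 = 0.3535 in; A_we = 0.3535 × 10.5 = 3.712 in².
Directional factor: 1.0 + 0.5 sin^1.5(75°) = 1.475.
F_nw = 0.6 × 80 × 1.475 = 70.78 ksi.
φR_n = 0.75 × 70.78 × 3.712 = 197 kip.

φR_n ≈ 197 kip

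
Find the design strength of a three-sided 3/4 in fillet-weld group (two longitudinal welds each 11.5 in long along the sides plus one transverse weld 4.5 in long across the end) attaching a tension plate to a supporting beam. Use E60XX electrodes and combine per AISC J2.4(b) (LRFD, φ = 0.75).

E60XX → F_EXX = 60 ksi.
t_e = 0.707 × 0.75 = 0.5302 in.
R_nwl = 0.6 × 60 × 0.5302 × 23 = 439 kip (longitudinal, 2 welds).
R_nwt = 0.6 × 60 × 0.5302 × 4.5 = 85.9 kip (transverse, base value).
(i) R_nwl + R_nwt = 524.9 kip; (ii) 0.85 R_nwl + 1.5 R_nwt = 502 kip.
R_n = max = 524.9 kip [governs: (i)]; φR_n = 393.7 kip.

φR_n ≈ 394 kip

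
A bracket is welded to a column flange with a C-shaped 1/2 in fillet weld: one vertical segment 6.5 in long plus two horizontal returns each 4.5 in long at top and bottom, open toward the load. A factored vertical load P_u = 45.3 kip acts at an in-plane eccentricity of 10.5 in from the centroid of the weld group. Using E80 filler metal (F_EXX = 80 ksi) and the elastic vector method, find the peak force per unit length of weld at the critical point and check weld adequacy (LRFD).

Total weld length L_w = 15.5 in. Treat welds as unit-width lines.
Centroid: x̄ = 2×4.5×2.25 / 15.5 = 1.306 in from the vertical weld.
Polar moment about centroid: J = I_x + I_y = [6.5³/12 + 2×4.5×3.25²] + [6.5×1.306² + 2(4.5³/12 + 4.5×0.9435²)] = 152.2 in³.
Direct shear f_v = P/L_w = 45.3 / 15.5 = 2.923 kip/in (vertical).
Torsion M = P·e = 45.3 × 10.5 = 475.65 kip·in.
Critical point at (x, y) = (3.194, 3.25) from centroid. f_tx = M·y/J = 10.15 kip/in; f_ty = M·x/J = 9.978 kip/in.
Resultant f_max = √[f_tx² + (f_v + f_ty)²] = √[10.15² + (2.923 + 9.978)²] = 16.42 kip/in.
Capacity per unit length: φr_n = 0.75 × 0.6 × 80 × (0.707 × 0.5) = 12.73 kip/in.
16.42 > 12.73 → NOT adequate.

f_max ≈ 16.4 kip/in; NOT adequate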